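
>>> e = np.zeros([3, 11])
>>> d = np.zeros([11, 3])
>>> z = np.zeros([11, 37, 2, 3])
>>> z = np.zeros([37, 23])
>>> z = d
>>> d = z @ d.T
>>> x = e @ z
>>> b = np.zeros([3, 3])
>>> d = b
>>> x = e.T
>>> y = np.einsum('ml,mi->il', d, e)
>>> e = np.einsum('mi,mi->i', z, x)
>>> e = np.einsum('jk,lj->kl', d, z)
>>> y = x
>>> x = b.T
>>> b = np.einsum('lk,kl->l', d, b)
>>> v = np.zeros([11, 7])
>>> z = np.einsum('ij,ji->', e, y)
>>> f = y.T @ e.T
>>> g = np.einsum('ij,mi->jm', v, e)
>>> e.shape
(3, 11)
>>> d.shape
(3, 3)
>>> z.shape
()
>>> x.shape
(3, 3)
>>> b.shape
(3,)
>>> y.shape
(11, 3)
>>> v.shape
(11, 7)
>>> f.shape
(3, 3)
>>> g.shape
(7, 3)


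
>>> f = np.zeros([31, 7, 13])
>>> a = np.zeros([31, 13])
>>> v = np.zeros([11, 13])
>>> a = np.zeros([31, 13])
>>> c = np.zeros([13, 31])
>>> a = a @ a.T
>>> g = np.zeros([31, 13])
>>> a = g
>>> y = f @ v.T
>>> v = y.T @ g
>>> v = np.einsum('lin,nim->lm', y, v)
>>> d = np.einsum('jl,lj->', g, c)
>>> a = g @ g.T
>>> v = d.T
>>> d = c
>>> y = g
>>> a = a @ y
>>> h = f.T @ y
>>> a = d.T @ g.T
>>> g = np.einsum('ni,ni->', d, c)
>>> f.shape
(31, 7, 13)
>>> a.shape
(31, 31)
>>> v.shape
()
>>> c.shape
(13, 31)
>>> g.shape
()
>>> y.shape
(31, 13)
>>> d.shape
(13, 31)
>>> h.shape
(13, 7, 13)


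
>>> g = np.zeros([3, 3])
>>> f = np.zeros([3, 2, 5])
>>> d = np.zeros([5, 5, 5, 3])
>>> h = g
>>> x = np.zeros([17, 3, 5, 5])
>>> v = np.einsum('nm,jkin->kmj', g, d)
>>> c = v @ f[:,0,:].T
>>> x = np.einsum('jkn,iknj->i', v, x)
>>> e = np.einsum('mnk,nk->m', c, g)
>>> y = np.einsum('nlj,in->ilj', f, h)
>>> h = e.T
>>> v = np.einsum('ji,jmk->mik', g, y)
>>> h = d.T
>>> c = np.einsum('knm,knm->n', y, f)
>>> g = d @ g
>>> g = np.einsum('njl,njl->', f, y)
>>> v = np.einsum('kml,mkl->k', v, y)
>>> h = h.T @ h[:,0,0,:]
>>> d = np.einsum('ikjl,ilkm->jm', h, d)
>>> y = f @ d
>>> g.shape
()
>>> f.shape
(3, 2, 5)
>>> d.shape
(5, 3)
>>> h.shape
(5, 5, 5, 5)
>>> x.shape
(17,)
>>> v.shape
(2,)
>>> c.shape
(2,)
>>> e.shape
(5,)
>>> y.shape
(3, 2, 3)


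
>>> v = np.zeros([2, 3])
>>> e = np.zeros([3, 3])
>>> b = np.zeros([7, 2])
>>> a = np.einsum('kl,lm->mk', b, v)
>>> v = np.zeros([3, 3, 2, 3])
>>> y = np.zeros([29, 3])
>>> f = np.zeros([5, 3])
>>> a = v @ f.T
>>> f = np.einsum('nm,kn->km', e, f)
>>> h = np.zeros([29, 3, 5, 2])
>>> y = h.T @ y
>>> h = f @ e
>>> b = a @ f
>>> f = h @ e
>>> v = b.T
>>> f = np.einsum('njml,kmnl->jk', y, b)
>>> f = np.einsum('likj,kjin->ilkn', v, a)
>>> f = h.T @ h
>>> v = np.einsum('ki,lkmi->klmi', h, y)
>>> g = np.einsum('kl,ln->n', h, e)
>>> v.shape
(5, 2, 3, 3)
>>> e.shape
(3, 3)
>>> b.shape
(3, 3, 2, 3)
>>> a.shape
(3, 3, 2, 5)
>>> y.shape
(2, 5, 3, 3)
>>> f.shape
(3, 3)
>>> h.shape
(5, 3)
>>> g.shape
(3,)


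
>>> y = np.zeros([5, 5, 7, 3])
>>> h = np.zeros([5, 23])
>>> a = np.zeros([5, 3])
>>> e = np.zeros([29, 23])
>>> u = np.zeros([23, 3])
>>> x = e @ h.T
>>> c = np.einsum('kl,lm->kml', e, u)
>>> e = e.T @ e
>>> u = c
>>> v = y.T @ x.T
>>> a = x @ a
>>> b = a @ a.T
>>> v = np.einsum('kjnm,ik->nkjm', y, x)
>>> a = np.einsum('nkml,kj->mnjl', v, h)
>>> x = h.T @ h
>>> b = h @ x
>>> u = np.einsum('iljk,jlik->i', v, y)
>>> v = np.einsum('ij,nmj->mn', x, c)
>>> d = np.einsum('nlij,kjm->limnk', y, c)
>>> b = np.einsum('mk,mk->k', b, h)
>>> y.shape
(5, 5, 7, 3)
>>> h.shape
(5, 23)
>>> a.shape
(5, 7, 23, 3)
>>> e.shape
(23, 23)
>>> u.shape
(7,)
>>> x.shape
(23, 23)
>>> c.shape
(29, 3, 23)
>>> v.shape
(3, 29)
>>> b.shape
(23,)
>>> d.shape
(5, 7, 23, 5, 29)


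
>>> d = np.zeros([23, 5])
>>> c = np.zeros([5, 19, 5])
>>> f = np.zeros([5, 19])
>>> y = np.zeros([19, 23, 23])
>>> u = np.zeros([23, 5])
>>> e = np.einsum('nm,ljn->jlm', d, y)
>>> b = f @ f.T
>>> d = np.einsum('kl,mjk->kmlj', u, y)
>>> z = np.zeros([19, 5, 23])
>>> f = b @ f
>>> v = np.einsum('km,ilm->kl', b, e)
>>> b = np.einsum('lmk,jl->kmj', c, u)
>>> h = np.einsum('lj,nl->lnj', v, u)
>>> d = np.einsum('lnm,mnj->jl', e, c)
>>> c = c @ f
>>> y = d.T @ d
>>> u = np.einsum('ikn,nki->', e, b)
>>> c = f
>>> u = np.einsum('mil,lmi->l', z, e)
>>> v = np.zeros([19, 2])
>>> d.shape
(5, 23)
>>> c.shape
(5, 19)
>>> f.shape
(5, 19)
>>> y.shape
(23, 23)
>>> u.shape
(23,)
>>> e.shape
(23, 19, 5)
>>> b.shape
(5, 19, 23)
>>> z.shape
(19, 5, 23)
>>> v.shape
(19, 2)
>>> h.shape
(5, 23, 19)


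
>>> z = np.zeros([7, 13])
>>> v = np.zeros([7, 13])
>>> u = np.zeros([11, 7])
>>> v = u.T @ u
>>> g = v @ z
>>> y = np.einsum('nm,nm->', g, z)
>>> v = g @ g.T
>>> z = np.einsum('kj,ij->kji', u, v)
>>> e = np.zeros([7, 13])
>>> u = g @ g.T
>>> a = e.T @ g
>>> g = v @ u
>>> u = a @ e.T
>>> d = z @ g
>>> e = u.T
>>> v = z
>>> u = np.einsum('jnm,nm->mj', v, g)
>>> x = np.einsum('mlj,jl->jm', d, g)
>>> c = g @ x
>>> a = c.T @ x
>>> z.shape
(11, 7, 7)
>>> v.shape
(11, 7, 7)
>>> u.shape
(7, 11)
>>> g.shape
(7, 7)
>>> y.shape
()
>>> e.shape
(7, 13)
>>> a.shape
(11, 11)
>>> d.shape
(11, 7, 7)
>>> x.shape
(7, 11)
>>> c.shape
(7, 11)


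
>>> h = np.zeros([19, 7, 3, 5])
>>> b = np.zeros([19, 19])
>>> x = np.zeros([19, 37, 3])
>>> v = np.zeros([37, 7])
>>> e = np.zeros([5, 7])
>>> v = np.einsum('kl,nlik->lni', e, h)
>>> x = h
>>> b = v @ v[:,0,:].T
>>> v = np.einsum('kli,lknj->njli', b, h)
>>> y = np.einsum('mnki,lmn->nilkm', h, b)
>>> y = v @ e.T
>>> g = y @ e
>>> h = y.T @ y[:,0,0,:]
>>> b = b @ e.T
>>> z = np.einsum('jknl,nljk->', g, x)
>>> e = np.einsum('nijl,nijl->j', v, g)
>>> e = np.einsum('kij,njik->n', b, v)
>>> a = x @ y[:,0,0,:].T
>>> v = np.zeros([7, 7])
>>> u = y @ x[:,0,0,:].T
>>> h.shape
(5, 19, 5, 5)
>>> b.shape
(7, 19, 5)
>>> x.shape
(19, 7, 3, 5)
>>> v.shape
(7, 7)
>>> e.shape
(3,)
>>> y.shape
(3, 5, 19, 5)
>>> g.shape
(3, 5, 19, 7)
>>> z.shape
()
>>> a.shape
(19, 7, 3, 3)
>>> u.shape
(3, 5, 19, 19)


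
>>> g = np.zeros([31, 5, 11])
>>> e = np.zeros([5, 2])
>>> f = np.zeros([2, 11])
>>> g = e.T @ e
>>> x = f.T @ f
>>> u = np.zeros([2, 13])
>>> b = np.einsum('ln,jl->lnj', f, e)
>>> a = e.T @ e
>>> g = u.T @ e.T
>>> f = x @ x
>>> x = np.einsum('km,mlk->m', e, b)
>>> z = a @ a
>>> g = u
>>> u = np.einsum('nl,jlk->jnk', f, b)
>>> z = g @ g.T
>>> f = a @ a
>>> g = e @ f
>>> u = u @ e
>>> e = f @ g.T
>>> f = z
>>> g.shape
(5, 2)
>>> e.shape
(2, 5)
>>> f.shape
(2, 2)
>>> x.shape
(2,)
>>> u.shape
(2, 11, 2)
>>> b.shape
(2, 11, 5)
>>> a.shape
(2, 2)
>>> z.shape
(2, 2)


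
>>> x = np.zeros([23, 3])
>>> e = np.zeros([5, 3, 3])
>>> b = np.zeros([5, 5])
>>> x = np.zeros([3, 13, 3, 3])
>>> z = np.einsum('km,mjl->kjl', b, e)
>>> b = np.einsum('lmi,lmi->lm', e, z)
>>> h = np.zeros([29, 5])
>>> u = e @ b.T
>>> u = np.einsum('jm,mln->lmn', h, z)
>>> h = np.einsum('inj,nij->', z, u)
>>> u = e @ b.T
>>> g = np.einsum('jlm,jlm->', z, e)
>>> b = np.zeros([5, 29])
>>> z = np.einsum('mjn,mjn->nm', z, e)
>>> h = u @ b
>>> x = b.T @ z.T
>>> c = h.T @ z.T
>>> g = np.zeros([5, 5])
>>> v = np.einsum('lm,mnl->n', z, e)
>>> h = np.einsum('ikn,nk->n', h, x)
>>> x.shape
(29, 3)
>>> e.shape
(5, 3, 3)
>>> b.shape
(5, 29)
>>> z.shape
(3, 5)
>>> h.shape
(29,)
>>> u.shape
(5, 3, 5)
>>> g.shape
(5, 5)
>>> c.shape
(29, 3, 3)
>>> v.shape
(3,)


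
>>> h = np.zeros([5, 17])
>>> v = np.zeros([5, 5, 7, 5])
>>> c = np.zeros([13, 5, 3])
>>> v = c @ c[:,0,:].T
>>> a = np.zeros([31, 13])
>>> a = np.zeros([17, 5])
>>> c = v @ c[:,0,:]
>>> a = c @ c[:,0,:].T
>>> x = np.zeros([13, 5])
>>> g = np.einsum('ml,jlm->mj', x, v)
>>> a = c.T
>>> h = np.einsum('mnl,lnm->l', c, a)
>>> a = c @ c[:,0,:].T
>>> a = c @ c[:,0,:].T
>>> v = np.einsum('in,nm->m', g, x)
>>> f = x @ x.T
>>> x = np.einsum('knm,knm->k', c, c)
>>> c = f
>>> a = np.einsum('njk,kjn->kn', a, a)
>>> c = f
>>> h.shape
(3,)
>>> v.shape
(5,)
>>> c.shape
(13, 13)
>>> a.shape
(13, 13)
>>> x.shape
(13,)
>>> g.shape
(13, 13)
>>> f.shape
(13, 13)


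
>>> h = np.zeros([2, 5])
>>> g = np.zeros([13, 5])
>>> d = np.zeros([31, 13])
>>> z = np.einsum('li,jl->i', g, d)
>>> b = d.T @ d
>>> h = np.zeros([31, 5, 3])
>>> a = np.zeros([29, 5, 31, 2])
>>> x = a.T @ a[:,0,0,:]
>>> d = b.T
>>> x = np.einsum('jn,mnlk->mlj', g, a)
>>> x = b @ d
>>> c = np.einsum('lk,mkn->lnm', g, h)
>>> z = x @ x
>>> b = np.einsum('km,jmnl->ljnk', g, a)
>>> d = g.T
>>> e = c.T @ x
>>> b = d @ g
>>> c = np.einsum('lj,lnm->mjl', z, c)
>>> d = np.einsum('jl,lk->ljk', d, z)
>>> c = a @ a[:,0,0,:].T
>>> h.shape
(31, 5, 3)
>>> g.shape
(13, 5)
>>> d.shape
(13, 5, 13)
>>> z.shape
(13, 13)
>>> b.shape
(5, 5)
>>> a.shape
(29, 5, 31, 2)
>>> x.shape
(13, 13)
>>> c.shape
(29, 5, 31, 29)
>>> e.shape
(31, 3, 13)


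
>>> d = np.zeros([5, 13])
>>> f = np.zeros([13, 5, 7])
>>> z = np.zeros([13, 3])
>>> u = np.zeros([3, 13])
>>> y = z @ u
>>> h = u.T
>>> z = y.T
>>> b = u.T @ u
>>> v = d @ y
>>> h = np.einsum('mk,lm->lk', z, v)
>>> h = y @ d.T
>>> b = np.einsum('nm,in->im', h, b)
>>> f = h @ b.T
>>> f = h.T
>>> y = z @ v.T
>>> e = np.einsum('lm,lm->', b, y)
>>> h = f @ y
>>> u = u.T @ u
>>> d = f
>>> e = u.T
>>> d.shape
(5, 13)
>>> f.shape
(5, 13)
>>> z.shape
(13, 13)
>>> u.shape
(13, 13)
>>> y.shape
(13, 5)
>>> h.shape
(5, 5)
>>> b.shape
(13, 5)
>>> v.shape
(5, 13)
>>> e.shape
(13, 13)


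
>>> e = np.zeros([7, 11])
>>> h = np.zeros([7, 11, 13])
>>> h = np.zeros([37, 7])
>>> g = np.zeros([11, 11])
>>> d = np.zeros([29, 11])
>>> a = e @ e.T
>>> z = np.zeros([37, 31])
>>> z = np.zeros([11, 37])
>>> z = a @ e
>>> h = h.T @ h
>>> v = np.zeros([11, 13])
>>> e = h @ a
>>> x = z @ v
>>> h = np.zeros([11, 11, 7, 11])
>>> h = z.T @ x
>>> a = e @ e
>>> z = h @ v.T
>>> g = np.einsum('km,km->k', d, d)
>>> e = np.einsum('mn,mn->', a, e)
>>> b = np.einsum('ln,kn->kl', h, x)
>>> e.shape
()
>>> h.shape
(11, 13)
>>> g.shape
(29,)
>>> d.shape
(29, 11)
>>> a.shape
(7, 7)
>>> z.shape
(11, 11)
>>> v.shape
(11, 13)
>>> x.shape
(7, 13)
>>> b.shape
(7, 11)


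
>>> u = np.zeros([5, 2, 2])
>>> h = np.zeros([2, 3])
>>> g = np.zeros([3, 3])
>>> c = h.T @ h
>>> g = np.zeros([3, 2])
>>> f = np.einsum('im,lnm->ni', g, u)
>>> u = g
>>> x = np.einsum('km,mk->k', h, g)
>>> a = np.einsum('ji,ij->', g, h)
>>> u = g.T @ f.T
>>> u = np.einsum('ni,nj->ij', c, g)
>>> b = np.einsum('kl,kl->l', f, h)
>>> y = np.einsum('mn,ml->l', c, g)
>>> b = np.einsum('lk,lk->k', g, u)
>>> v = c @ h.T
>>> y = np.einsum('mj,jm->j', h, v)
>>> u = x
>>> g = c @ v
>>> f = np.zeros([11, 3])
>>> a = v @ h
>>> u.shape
(2,)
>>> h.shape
(2, 3)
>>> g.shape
(3, 2)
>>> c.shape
(3, 3)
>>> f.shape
(11, 3)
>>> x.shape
(2,)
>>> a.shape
(3, 3)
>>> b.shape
(2,)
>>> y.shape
(3,)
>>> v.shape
(3, 2)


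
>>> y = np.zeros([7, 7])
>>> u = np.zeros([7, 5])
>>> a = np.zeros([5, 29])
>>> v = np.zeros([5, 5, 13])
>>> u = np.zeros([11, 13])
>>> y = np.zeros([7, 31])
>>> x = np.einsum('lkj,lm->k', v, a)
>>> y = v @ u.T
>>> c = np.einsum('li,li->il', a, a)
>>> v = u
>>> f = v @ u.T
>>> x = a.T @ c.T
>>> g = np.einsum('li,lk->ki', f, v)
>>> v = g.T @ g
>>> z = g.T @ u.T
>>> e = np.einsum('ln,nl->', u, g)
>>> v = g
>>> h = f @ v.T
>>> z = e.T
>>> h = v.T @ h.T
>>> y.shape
(5, 5, 11)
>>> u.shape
(11, 13)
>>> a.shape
(5, 29)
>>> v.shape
(13, 11)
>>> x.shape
(29, 29)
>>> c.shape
(29, 5)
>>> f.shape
(11, 11)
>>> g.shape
(13, 11)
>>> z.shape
()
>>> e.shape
()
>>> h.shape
(11, 11)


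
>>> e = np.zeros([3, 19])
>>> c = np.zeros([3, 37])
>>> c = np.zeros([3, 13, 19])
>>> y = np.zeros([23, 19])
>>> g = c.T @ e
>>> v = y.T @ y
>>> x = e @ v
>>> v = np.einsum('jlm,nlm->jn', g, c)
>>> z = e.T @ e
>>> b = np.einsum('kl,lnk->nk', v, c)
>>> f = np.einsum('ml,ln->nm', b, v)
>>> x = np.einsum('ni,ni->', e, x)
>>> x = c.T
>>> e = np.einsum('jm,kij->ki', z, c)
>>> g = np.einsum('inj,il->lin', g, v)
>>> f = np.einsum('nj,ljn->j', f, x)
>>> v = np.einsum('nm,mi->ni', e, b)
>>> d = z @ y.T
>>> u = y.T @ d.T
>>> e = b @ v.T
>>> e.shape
(13, 3)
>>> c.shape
(3, 13, 19)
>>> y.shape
(23, 19)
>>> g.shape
(3, 19, 13)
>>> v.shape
(3, 19)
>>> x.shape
(19, 13, 3)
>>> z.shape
(19, 19)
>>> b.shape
(13, 19)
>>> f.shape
(13,)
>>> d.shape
(19, 23)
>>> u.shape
(19, 19)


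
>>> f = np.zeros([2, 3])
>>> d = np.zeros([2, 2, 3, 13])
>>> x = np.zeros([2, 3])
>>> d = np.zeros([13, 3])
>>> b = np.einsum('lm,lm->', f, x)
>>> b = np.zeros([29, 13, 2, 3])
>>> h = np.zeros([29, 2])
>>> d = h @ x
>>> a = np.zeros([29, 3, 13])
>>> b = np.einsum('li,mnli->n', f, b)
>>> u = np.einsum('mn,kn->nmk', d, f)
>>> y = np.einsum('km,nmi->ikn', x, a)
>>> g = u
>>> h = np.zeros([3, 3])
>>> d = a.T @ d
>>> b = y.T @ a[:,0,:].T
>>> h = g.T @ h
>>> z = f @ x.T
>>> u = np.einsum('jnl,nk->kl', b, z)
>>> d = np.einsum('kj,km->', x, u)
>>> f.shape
(2, 3)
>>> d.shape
()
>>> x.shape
(2, 3)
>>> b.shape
(29, 2, 29)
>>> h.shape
(2, 29, 3)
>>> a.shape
(29, 3, 13)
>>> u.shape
(2, 29)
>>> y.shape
(13, 2, 29)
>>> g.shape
(3, 29, 2)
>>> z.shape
(2, 2)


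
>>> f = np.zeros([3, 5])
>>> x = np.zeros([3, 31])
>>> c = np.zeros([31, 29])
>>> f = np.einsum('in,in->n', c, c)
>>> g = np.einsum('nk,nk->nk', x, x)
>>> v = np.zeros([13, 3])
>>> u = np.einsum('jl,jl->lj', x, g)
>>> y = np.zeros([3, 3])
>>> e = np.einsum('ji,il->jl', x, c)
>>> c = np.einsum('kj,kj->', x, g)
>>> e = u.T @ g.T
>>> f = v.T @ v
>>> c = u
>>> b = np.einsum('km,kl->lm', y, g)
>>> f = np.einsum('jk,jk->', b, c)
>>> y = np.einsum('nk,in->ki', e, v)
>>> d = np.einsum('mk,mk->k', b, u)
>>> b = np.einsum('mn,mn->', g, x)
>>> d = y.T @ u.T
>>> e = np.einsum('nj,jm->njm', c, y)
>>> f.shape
()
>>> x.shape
(3, 31)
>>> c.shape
(31, 3)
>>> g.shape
(3, 31)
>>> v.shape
(13, 3)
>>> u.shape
(31, 3)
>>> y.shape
(3, 13)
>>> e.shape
(31, 3, 13)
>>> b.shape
()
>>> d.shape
(13, 31)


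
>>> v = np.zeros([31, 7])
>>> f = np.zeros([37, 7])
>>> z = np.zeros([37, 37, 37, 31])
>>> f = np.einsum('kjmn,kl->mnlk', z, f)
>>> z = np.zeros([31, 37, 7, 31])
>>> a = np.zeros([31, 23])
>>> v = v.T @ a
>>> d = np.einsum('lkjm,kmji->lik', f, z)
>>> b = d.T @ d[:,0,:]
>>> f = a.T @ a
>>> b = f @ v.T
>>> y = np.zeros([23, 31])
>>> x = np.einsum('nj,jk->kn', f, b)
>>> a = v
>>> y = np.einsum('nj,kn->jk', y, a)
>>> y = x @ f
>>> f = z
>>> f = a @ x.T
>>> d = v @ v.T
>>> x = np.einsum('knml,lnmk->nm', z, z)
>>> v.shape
(7, 23)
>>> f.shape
(7, 7)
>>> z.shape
(31, 37, 7, 31)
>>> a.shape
(7, 23)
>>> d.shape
(7, 7)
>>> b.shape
(23, 7)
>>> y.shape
(7, 23)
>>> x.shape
(37, 7)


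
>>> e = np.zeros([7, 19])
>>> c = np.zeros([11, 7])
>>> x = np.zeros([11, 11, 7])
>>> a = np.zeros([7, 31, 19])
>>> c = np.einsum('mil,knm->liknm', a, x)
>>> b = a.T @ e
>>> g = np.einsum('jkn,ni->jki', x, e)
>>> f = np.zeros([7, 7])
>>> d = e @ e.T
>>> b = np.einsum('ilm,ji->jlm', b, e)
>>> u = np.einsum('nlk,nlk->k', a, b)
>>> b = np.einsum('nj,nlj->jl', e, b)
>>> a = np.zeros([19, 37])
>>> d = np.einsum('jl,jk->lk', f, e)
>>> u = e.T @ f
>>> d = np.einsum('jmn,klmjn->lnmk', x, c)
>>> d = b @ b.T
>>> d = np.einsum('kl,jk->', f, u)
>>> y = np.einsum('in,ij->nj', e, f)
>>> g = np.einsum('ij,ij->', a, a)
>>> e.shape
(7, 19)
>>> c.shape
(19, 31, 11, 11, 7)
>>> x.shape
(11, 11, 7)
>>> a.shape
(19, 37)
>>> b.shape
(19, 31)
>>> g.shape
()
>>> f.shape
(7, 7)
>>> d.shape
()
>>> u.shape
(19, 7)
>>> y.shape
(19, 7)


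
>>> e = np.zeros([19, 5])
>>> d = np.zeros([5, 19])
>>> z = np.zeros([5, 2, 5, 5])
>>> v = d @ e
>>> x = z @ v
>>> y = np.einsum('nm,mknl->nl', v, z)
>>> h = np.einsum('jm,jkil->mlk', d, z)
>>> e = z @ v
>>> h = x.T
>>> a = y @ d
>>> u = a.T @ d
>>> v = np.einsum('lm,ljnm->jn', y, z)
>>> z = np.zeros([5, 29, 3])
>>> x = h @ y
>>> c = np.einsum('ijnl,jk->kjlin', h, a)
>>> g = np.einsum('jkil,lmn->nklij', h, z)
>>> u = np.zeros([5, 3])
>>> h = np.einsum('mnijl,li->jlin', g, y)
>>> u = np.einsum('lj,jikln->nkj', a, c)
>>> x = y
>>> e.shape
(5, 2, 5, 5)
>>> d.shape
(5, 19)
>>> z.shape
(5, 29, 3)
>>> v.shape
(2, 5)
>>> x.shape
(5, 5)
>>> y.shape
(5, 5)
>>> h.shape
(2, 5, 5, 5)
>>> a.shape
(5, 19)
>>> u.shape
(2, 5, 19)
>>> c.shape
(19, 5, 5, 5, 2)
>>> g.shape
(3, 5, 5, 2, 5)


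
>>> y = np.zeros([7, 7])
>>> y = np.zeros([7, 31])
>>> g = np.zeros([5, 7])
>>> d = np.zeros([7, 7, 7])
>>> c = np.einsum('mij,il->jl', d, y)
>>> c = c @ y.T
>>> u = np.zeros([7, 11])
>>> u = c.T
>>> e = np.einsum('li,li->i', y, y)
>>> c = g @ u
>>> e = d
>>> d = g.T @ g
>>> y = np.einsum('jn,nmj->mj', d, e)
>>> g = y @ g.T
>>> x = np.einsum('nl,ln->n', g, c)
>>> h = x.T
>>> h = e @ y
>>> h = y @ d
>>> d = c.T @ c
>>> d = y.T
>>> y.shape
(7, 7)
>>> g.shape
(7, 5)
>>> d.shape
(7, 7)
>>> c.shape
(5, 7)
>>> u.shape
(7, 7)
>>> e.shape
(7, 7, 7)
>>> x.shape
(7,)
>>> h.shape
(7, 7)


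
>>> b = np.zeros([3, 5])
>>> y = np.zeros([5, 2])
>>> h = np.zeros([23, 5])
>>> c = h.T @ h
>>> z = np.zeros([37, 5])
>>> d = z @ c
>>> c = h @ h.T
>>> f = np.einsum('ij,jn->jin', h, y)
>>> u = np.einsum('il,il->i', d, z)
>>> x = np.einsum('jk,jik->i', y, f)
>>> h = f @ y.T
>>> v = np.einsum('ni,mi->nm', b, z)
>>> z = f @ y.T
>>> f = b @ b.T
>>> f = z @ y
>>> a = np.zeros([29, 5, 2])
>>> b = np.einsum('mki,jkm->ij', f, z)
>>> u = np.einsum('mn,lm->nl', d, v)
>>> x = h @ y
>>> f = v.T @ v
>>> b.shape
(2, 5)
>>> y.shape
(5, 2)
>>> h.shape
(5, 23, 5)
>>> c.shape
(23, 23)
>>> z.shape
(5, 23, 5)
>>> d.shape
(37, 5)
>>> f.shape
(37, 37)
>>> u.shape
(5, 3)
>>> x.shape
(5, 23, 2)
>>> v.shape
(3, 37)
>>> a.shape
(29, 5, 2)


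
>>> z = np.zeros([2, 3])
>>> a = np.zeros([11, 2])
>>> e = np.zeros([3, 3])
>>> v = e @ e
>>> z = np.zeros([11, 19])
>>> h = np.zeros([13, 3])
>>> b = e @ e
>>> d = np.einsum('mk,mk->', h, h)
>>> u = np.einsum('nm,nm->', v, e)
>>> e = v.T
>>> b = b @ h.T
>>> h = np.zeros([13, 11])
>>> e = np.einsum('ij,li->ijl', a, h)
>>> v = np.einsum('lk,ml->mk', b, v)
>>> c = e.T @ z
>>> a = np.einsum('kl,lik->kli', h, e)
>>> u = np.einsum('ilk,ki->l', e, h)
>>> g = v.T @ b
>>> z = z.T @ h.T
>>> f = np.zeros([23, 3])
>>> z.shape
(19, 13)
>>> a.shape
(13, 11, 2)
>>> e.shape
(11, 2, 13)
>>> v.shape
(3, 13)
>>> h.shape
(13, 11)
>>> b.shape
(3, 13)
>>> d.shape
()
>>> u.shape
(2,)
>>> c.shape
(13, 2, 19)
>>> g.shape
(13, 13)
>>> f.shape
(23, 3)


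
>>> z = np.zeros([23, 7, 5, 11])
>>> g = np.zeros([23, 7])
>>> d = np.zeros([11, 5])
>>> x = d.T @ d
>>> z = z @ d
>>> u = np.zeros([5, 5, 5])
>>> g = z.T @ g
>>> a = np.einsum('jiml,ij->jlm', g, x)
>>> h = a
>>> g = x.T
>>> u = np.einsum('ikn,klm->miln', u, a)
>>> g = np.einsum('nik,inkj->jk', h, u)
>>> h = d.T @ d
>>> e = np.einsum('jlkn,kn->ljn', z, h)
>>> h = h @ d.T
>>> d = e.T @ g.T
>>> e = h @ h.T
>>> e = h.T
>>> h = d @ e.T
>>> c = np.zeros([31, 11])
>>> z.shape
(23, 7, 5, 5)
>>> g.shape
(5, 7)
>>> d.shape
(5, 23, 5)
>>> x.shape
(5, 5)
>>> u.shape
(7, 5, 7, 5)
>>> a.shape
(5, 7, 7)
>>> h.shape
(5, 23, 11)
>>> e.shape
(11, 5)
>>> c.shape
(31, 11)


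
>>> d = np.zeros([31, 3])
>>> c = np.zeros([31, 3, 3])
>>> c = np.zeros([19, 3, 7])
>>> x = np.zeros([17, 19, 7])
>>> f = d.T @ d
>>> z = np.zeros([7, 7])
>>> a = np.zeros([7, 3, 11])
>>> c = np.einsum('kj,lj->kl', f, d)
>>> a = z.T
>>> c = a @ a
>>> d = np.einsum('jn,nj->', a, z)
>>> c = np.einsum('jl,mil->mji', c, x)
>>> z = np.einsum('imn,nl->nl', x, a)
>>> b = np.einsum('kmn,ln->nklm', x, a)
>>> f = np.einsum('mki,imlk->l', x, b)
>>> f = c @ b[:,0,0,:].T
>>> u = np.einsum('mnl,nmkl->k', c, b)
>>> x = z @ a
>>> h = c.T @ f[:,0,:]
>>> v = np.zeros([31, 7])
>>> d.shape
()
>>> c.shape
(17, 7, 19)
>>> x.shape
(7, 7)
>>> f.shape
(17, 7, 7)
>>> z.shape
(7, 7)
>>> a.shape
(7, 7)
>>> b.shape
(7, 17, 7, 19)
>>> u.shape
(7,)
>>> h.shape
(19, 7, 7)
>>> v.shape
(31, 7)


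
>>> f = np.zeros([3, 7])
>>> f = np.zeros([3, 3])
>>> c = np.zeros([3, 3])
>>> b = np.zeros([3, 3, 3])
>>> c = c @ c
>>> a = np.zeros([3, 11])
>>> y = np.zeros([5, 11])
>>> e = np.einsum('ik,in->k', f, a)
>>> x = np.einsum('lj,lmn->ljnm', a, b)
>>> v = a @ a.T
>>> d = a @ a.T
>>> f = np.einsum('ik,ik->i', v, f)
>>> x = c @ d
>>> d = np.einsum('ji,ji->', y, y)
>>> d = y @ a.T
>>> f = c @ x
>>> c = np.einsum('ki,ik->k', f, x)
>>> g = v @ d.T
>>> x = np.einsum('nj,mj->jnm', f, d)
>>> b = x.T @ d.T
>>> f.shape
(3, 3)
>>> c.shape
(3,)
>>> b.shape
(5, 3, 5)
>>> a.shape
(3, 11)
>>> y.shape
(5, 11)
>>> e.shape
(3,)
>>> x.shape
(3, 3, 5)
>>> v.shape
(3, 3)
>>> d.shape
(5, 3)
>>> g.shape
(3, 5)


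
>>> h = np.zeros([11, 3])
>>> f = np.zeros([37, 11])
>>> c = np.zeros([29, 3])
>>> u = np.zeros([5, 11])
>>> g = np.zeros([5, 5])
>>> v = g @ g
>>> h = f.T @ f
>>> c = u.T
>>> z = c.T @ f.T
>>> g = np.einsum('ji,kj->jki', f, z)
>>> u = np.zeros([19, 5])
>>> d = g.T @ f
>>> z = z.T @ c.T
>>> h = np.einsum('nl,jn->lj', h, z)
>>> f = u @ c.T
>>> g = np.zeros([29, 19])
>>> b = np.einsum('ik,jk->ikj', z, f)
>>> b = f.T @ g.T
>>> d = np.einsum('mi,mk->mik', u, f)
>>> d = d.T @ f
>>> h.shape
(11, 37)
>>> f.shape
(19, 11)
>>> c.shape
(11, 5)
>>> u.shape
(19, 5)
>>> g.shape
(29, 19)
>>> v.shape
(5, 5)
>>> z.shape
(37, 11)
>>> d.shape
(11, 5, 11)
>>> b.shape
(11, 29)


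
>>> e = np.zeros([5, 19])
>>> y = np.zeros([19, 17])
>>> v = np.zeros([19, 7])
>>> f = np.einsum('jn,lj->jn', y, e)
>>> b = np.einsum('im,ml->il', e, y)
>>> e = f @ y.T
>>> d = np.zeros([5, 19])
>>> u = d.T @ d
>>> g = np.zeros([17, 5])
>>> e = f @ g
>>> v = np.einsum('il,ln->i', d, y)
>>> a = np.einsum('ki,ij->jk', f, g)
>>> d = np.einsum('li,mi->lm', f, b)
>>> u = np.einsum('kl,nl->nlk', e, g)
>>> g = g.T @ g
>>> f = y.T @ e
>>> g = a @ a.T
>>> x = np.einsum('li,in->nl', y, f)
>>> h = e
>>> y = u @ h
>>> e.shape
(19, 5)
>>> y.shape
(17, 5, 5)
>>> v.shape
(5,)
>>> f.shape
(17, 5)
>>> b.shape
(5, 17)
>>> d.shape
(19, 5)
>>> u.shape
(17, 5, 19)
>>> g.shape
(5, 5)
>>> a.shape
(5, 19)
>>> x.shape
(5, 19)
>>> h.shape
(19, 5)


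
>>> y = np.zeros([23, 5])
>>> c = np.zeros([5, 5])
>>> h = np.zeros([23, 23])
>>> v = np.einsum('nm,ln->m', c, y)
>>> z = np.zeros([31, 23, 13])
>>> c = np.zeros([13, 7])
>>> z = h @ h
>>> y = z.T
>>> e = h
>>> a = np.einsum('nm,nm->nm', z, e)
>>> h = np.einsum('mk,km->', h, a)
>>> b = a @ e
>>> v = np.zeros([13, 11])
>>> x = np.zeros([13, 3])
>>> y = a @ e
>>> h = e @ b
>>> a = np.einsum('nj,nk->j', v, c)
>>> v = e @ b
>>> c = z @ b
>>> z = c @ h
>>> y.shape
(23, 23)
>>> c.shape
(23, 23)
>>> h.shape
(23, 23)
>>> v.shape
(23, 23)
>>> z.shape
(23, 23)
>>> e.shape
(23, 23)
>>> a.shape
(11,)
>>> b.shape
(23, 23)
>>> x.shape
(13, 3)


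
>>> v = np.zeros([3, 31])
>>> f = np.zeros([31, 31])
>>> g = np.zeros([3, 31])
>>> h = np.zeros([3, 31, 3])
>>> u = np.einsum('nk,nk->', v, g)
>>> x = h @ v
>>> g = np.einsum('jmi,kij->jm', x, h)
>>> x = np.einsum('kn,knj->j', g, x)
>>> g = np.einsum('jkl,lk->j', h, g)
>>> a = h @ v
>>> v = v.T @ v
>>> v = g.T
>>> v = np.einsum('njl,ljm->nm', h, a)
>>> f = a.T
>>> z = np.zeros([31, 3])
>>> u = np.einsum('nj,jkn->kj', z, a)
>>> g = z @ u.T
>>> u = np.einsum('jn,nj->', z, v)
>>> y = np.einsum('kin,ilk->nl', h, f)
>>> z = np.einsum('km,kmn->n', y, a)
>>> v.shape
(3, 31)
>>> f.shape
(31, 31, 3)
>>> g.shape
(31, 31)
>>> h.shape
(3, 31, 3)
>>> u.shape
()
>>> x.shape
(31,)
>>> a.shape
(3, 31, 31)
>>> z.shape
(31,)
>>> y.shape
(3, 31)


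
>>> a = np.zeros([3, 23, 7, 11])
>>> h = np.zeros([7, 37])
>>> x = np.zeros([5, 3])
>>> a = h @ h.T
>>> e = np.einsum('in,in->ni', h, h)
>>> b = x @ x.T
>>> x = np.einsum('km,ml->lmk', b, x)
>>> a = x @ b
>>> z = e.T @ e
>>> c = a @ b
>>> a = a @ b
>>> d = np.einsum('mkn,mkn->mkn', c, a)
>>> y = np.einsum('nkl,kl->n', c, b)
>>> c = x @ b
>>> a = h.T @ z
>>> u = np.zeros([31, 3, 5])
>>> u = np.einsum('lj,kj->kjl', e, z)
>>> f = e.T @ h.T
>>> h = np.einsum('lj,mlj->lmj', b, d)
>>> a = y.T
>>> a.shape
(3,)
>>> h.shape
(5, 3, 5)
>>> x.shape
(3, 5, 5)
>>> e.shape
(37, 7)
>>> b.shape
(5, 5)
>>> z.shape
(7, 7)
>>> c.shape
(3, 5, 5)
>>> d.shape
(3, 5, 5)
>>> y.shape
(3,)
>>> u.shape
(7, 7, 37)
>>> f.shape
(7, 7)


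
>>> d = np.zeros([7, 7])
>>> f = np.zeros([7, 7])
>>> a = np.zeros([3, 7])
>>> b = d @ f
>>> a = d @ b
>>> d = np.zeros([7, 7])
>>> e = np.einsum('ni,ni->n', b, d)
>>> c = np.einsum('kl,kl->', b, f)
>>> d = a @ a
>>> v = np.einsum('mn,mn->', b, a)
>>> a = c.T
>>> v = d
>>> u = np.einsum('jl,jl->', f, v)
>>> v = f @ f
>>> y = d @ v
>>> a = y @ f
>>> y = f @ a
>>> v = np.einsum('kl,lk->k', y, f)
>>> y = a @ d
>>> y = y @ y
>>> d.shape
(7, 7)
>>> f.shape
(7, 7)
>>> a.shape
(7, 7)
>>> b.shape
(7, 7)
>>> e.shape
(7,)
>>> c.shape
()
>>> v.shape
(7,)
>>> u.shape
()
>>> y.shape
(7, 7)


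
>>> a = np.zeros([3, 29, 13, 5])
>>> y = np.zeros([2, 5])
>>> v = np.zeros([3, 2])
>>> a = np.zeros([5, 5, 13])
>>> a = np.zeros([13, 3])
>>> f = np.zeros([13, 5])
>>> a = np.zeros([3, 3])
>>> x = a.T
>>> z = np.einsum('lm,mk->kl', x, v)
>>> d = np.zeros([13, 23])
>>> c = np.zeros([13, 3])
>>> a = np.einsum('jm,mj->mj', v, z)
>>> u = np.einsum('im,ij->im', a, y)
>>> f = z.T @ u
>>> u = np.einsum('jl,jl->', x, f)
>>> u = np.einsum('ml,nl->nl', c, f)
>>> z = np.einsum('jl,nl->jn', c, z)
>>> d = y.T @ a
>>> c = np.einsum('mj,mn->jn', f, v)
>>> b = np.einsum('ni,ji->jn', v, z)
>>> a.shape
(2, 3)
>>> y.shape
(2, 5)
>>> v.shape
(3, 2)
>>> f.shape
(3, 3)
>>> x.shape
(3, 3)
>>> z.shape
(13, 2)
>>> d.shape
(5, 3)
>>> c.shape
(3, 2)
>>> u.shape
(3, 3)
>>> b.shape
(13, 3)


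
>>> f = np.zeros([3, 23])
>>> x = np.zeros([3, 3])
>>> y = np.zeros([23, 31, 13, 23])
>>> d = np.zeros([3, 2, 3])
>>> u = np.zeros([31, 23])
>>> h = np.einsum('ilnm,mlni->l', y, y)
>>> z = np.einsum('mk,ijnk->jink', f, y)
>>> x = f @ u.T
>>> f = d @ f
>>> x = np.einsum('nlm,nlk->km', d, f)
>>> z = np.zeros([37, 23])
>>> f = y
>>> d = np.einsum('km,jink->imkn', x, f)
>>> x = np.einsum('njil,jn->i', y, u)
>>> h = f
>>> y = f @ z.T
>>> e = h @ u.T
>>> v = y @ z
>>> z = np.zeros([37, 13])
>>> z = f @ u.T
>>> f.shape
(23, 31, 13, 23)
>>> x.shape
(13,)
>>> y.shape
(23, 31, 13, 37)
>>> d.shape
(31, 3, 23, 13)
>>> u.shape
(31, 23)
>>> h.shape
(23, 31, 13, 23)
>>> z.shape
(23, 31, 13, 31)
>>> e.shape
(23, 31, 13, 31)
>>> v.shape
(23, 31, 13, 23)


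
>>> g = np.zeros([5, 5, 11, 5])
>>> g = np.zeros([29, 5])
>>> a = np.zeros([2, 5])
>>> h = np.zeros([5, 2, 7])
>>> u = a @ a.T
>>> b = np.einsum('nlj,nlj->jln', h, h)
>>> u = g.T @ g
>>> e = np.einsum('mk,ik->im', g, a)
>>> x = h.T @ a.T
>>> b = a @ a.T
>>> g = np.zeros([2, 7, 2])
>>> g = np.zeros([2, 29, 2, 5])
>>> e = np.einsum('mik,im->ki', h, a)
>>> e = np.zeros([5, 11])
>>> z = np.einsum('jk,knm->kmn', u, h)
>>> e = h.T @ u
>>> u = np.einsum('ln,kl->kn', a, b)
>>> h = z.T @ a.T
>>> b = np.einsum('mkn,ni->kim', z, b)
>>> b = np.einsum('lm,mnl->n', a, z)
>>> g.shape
(2, 29, 2, 5)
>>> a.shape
(2, 5)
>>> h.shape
(2, 7, 2)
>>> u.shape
(2, 5)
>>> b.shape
(7,)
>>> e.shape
(7, 2, 5)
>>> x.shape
(7, 2, 2)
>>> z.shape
(5, 7, 2)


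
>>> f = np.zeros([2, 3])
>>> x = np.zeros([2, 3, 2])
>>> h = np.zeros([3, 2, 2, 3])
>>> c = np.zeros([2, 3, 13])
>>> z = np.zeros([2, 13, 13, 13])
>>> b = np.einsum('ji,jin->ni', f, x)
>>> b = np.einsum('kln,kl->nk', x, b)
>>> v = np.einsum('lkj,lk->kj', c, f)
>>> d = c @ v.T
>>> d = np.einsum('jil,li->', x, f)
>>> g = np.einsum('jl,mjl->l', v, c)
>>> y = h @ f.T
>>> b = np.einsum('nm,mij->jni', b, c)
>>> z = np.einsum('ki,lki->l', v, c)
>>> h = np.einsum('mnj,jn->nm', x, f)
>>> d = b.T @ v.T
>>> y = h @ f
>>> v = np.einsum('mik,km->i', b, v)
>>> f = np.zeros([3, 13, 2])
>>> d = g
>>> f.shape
(3, 13, 2)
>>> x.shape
(2, 3, 2)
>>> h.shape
(3, 2)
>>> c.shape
(2, 3, 13)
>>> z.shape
(2,)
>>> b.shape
(13, 2, 3)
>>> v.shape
(2,)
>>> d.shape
(13,)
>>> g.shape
(13,)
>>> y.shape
(3, 3)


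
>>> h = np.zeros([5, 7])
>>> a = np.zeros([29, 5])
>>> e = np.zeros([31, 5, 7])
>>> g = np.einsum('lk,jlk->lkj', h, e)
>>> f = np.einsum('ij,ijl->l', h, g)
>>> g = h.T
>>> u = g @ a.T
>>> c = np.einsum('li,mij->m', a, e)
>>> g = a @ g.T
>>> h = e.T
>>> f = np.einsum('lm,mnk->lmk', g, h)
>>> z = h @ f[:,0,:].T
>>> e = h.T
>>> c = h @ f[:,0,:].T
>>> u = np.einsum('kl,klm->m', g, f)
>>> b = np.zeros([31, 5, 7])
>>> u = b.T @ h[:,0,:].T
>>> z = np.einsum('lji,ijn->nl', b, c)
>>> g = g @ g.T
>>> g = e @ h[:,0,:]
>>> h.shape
(7, 5, 31)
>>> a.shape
(29, 5)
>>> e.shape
(31, 5, 7)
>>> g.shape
(31, 5, 31)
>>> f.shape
(29, 7, 31)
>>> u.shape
(7, 5, 7)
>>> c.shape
(7, 5, 29)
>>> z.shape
(29, 31)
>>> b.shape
(31, 5, 7)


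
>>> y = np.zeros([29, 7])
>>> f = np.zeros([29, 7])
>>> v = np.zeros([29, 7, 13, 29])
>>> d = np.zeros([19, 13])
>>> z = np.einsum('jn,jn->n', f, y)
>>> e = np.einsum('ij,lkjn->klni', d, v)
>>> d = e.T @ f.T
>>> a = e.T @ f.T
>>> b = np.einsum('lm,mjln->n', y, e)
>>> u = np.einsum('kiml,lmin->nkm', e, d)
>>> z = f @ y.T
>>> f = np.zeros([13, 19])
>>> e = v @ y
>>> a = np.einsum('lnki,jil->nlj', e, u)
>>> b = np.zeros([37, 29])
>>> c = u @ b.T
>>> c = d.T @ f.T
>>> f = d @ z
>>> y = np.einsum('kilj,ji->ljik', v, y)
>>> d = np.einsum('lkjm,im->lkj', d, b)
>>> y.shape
(13, 29, 7, 29)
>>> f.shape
(19, 29, 29, 29)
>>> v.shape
(29, 7, 13, 29)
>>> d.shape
(19, 29, 29)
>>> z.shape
(29, 29)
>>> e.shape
(29, 7, 13, 7)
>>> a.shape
(7, 29, 29)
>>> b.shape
(37, 29)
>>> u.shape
(29, 7, 29)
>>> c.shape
(29, 29, 29, 13)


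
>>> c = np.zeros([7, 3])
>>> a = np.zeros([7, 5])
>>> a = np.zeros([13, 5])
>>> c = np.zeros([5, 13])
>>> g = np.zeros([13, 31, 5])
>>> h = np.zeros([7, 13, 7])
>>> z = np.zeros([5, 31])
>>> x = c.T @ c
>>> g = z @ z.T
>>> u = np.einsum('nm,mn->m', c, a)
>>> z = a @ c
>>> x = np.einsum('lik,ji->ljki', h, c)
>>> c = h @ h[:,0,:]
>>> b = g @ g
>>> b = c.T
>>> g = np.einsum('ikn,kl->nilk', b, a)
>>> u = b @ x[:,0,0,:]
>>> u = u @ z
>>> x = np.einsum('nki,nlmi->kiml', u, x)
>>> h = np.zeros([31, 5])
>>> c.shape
(7, 13, 7)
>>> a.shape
(13, 5)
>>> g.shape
(7, 7, 5, 13)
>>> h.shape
(31, 5)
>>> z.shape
(13, 13)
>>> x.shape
(13, 13, 7, 5)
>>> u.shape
(7, 13, 13)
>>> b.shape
(7, 13, 7)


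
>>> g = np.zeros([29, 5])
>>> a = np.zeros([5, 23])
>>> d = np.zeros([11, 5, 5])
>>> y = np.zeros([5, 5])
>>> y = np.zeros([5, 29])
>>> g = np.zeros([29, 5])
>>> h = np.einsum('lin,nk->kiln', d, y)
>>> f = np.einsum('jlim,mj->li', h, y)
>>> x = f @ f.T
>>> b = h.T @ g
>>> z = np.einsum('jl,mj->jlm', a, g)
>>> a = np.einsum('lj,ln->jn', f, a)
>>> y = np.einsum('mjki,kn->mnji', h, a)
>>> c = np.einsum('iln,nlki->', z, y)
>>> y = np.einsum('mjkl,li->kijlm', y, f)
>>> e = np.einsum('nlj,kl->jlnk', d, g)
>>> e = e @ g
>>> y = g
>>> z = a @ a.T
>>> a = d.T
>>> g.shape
(29, 5)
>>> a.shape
(5, 5, 11)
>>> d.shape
(11, 5, 5)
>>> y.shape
(29, 5)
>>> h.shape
(29, 5, 11, 5)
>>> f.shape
(5, 11)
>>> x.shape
(5, 5)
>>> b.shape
(5, 11, 5, 5)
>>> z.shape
(11, 11)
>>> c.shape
()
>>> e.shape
(5, 5, 11, 5)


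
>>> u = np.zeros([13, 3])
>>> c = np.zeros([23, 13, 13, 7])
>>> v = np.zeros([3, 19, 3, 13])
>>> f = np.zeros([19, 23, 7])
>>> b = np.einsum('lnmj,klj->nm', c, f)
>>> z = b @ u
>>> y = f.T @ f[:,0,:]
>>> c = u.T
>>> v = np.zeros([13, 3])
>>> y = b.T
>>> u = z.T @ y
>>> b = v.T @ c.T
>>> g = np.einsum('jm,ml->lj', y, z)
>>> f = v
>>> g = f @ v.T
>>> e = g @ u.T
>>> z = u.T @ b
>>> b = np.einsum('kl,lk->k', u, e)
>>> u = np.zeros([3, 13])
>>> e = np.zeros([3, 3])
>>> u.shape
(3, 13)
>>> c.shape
(3, 13)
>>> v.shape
(13, 3)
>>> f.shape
(13, 3)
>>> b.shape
(3,)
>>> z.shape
(13, 3)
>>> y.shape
(13, 13)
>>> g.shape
(13, 13)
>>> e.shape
(3, 3)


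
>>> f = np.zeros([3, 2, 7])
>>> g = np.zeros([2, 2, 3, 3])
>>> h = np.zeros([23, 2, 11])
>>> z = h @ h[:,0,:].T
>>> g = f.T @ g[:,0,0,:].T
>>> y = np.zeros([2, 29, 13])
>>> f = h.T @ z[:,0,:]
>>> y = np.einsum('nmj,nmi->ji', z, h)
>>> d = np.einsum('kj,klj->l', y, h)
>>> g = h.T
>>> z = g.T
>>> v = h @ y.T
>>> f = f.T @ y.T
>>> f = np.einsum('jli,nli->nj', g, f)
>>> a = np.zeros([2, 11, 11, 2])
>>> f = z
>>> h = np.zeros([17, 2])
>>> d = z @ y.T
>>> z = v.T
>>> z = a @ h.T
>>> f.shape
(23, 2, 11)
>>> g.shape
(11, 2, 23)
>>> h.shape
(17, 2)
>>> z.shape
(2, 11, 11, 17)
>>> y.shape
(23, 11)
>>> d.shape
(23, 2, 23)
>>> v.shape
(23, 2, 23)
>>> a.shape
(2, 11, 11, 2)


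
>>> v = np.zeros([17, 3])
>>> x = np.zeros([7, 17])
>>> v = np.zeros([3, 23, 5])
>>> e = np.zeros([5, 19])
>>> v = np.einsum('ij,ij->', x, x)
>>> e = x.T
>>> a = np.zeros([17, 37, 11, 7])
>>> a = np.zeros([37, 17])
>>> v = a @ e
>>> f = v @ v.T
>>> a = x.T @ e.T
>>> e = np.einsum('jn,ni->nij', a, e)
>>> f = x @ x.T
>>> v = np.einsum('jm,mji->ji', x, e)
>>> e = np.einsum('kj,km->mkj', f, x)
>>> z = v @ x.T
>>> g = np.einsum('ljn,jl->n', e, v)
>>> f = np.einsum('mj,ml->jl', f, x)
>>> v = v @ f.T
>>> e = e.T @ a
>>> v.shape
(7, 7)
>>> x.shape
(7, 17)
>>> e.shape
(7, 7, 17)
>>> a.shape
(17, 17)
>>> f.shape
(7, 17)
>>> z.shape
(7, 7)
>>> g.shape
(7,)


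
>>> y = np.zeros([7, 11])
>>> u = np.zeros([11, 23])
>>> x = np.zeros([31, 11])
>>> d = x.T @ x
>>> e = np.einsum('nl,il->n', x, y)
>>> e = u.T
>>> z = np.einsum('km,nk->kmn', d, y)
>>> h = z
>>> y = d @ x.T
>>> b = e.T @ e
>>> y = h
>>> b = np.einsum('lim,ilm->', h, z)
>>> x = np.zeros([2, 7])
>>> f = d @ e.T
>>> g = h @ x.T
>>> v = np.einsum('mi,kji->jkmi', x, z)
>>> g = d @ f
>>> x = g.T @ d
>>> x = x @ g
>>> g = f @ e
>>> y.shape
(11, 11, 7)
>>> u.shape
(11, 23)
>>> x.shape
(23, 23)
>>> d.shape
(11, 11)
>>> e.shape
(23, 11)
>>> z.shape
(11, 11, 7)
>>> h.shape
(11, 11, 7)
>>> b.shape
()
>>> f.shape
(11, 23)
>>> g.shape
(11, 11)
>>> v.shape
(11, 11, 2, 7)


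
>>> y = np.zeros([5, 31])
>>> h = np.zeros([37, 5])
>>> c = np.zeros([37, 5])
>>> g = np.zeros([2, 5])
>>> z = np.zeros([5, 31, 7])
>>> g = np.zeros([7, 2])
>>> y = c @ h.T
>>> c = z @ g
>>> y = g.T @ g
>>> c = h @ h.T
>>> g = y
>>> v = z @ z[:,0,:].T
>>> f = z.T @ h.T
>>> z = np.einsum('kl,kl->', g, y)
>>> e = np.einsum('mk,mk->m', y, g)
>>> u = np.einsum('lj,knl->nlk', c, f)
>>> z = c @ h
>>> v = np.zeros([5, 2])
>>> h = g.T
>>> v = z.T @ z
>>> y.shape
(2, 2)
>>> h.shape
(2, 2)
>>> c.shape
(37, 37)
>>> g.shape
(2, 2)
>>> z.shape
(37, 5)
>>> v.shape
(5, 5)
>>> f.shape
(7, 31, 37)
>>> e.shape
(2,)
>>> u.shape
(31, 37, 7)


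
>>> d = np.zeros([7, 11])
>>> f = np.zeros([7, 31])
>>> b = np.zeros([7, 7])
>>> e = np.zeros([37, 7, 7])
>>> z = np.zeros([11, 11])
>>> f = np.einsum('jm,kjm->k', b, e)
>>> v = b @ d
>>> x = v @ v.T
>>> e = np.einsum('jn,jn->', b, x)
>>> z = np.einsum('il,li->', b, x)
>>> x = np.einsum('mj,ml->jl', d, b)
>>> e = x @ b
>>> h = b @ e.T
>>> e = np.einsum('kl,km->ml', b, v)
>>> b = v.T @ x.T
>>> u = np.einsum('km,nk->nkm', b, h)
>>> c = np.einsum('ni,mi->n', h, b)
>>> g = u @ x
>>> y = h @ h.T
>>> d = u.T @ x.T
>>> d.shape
(11, 11, 11)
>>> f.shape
(37,)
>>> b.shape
(11, 11)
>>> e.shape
(11, 7)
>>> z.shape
()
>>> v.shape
(7, 11)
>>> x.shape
(11, 7)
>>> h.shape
(7, 11)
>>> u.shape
(7, 11, 11)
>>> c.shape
(7,)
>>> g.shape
(7, 11, 7)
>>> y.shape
(7, 7)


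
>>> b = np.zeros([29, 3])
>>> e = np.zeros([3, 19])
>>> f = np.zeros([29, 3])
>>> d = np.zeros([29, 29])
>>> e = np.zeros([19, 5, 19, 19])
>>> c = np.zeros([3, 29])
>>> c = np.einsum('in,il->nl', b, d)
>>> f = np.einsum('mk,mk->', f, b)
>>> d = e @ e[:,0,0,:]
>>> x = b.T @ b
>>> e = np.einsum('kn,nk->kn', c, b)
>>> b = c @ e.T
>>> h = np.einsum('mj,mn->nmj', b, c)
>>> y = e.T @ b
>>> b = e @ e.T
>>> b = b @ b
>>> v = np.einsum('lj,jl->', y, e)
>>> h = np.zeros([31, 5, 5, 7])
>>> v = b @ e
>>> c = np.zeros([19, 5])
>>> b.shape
(3, 3)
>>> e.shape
(3, 29)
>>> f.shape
()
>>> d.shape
(19, 5, 19, 19)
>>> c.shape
(19, 5)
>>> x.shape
(3, 3)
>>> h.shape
(31, 5, 5, 7)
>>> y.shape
(29, 3)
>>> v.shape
(3, 29)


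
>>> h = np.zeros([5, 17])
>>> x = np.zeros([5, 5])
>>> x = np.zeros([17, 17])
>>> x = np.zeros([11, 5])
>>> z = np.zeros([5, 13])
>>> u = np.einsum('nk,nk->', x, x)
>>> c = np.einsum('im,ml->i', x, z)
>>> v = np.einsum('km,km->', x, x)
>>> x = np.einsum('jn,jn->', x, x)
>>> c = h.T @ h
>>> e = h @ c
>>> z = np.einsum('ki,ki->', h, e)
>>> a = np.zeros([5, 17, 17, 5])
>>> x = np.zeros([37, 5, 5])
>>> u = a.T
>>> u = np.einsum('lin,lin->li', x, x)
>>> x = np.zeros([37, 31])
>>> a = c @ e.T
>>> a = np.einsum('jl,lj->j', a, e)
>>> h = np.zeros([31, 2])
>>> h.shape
(31, 2)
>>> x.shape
(37, 31)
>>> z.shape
()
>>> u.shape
(37, 5)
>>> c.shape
(17, 17)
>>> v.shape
()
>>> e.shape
(5, 17)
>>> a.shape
(17,)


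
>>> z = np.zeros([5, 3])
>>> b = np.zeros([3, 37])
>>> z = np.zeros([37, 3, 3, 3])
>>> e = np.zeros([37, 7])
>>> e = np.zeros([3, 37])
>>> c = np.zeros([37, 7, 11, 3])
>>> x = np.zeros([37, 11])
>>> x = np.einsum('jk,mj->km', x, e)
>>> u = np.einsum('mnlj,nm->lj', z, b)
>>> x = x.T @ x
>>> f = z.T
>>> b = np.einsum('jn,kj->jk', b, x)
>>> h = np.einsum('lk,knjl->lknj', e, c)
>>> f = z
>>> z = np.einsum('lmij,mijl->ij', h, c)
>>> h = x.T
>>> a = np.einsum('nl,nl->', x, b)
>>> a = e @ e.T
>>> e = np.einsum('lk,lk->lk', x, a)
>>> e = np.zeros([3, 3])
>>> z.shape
(7, 11)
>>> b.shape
(3, 3)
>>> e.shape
(3, 3)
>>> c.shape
(37, 7, 11, 3)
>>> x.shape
(3, 3)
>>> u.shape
(3, 3)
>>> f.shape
(37, 3, 3, 3)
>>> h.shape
(3, 3)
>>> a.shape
(3, 3)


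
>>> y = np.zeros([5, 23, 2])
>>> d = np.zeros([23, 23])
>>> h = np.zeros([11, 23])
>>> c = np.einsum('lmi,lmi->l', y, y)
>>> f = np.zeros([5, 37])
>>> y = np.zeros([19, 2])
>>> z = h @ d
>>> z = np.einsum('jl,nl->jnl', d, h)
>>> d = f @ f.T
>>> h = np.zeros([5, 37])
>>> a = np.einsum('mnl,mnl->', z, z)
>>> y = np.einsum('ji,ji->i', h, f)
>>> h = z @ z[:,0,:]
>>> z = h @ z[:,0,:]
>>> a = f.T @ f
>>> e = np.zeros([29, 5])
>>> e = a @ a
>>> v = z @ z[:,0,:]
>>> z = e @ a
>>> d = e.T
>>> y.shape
(37,)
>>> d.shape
(37, 37)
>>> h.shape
(23, 11, 23)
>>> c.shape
(5,)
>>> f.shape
(5, 37)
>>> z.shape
(37, 37)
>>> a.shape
(37, 37)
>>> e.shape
(37, 37)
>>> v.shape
(23, 11, 23)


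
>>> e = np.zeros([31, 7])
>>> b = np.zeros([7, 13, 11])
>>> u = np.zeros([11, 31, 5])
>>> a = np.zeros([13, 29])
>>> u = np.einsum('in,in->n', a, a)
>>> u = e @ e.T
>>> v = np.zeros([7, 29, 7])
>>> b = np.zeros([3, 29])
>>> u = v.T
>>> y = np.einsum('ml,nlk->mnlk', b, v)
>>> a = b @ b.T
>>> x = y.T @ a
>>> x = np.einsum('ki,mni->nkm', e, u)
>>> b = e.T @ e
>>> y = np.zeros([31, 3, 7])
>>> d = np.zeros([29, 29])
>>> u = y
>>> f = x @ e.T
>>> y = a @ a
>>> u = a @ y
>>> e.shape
(31, 7)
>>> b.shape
(7, 7)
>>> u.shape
(3, 3)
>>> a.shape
(3, 3)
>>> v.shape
(7, 29, 7)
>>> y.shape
(3, 3)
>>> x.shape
(29, 31, 7)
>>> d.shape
(29, 29)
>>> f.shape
(29, 31, 31)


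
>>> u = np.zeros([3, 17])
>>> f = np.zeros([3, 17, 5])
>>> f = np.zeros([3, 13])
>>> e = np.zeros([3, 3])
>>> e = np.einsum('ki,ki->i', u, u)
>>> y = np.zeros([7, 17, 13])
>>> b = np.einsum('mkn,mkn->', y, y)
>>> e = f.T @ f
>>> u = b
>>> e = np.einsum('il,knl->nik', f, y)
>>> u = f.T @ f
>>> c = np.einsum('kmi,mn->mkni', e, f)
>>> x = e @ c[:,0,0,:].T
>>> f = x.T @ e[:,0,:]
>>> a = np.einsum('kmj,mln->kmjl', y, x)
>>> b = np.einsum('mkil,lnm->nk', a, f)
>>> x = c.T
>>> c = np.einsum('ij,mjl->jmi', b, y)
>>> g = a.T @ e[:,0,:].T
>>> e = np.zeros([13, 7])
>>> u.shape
(13, 13)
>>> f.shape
(3, 3, 7)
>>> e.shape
(13, 7)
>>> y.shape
(7, 17, 13)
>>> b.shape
(3, 17)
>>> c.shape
(17, 7, 3)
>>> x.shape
(7, 13, 17, 3)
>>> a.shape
(7, 17, 13, 3)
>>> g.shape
(3, 13, 17, 17)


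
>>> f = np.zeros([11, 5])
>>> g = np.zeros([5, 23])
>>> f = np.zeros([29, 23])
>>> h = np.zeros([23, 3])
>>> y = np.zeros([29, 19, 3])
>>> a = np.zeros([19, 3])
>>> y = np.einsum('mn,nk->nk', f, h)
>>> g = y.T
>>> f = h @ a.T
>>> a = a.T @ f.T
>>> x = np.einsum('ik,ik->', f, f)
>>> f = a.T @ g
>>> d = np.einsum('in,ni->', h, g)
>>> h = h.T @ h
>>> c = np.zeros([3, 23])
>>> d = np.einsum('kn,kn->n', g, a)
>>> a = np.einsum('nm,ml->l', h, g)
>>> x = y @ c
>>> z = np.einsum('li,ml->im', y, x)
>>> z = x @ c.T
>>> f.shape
(23, 23)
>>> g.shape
(3, 23)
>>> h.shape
(3, 3)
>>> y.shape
(23, 3)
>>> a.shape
(23,)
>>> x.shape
(23, 23)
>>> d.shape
(23,)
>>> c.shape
(3, 23)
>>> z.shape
(23, 3)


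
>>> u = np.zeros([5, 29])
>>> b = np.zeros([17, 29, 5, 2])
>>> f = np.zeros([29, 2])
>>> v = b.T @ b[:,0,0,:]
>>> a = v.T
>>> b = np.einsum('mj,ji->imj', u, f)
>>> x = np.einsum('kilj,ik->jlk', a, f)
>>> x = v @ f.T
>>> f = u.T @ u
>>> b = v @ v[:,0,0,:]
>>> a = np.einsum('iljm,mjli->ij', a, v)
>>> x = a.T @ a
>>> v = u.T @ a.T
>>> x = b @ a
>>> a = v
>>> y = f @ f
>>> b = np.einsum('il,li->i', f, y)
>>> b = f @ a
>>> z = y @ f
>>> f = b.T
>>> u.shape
(5, 29)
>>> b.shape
(29, 2)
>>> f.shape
(2, 29)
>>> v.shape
(29, 2)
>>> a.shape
(29, 2)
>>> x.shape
(2, 5, 29, 5)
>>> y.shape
(29, 29)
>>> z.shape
(29, 29)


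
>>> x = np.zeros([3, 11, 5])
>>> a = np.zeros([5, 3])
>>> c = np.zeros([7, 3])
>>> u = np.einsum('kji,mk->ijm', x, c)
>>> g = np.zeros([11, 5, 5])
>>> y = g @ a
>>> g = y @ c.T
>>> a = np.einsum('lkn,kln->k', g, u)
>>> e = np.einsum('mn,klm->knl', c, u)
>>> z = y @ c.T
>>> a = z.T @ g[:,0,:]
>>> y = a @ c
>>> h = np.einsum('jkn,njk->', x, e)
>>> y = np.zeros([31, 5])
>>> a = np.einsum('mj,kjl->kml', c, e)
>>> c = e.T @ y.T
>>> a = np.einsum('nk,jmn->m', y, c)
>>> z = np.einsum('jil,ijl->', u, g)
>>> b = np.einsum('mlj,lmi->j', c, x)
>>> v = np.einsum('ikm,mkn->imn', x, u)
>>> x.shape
(3, 11, 5)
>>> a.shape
(3,)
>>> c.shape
(11, 3, 31)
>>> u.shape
(5, 11, 7)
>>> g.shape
(11, 5, 7)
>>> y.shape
(31, 5)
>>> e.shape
(5, 3, 11)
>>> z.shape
()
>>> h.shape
()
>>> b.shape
(31,)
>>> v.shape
(3, 5, 7)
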